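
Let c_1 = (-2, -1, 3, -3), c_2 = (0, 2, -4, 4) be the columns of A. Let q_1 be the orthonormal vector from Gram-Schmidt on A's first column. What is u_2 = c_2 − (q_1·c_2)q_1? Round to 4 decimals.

c_1 = (-2, -1, 3, -3); ‖c_1‖ = 4.7958, so q_1 = (-0.4170, -0.2085, 0.6255, -0.6255).
q_1·c_2 = (-0.4170)·0 + (-0.2085)·2 + 0.6255·(-4) + (-0.6255)·4 = -5.4214.
u_2 = c_2 + 5.4214·q_1 = (-2.2609, 0.8696, -0.6087, 0.6087).

u_2 = (-2.2609, 0.8696, -0.6087, 0.6087)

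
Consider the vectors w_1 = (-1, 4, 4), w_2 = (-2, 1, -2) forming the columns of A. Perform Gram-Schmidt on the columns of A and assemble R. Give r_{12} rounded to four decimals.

r_{12} = -0.3482

w_1 = (-1, 4, 4); ‖w_1‖ = 5.7446, so q_1 = (-0.1741, 0.6963, 0.6963).
r_{12} = q_1·w_2 = -0.3482.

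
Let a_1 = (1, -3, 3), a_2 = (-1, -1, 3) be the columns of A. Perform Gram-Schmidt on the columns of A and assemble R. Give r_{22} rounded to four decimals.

r_{22} = 2.1521

e_1 = a_1/‖a_1‖ = (1, -3, 3)/4.3589 = (0.2294, -0.6882, 0.6882).
r_{12} = e_1·a_2 = 2.5236.
u_2 = a_2 − 2.5236·e_1 = (-1.5789, 0.7368, 1.2632).
r_{22} = ‖u_2‖ = 2.1521.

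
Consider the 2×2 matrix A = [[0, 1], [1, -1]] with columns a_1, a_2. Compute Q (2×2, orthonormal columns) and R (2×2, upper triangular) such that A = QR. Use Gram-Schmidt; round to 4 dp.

Q = [[0.0000, 1.0000], [1.0000, 0.0000]], R = [[1.0000, -1.0000], [0.0000, 1.0000]]

e_1 = a_1/‖a_1‖ = (0, 1)/1.0000 = (0.0000, 1.0000).
r_{12} = e_1·a_2 = -1.0000.
u_2 = a_2 + 1.0000·e_1 = (1.0000, 0.0000).
‖u_2‖ = 1.0000, so e_2 = (1.0000, 0.0000).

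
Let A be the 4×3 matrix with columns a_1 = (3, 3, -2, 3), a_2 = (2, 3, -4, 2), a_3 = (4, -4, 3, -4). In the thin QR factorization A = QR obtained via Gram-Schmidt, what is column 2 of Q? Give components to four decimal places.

e_2 = (-0.3328, 0.0799, -0.8787, -0.3328)

a_1 = (3, 3, -2, 3); ‖a_1‖ = 5.5678, so e_1 = (0.5388, 0.5388, -0.3592, 0.5388).
e_1·a_2 = 0.5388·2 + 0.5388·3 + (-0.3592)·(-4) + 0.5388·2 = 5.2086.
u_2 = a_2 − 5.2086·e_1 = (-0.8065, 0.1935, -2.1290, -0.8065).
‖u_2‖ = 2.4230, so e_2 = (-0.3328, 0.0799, -0.8787, -0.3328).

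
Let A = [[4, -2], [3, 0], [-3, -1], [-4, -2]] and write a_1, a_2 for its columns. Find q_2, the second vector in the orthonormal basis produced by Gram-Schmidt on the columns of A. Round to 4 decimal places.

q_1 = a_1/‖a_1‖ = (4, 3, -3, -4)/7.0711 = (0.5657, 0.4243, -0.4243, -0.5657).
r_{12} = q_1·a_2 = 0.4243.
u_2 = a_2 − 0.4243·q_1 = (-2.2400, -0.1800, -0.8200, -1.7600).
‖u_2‖ = 2.9698, so q_2 = (-0.7542, -0.0606, -0.2761, -0.5926).

q_2 = (-0.7542, -0.0606, -0.2761, -0.5926)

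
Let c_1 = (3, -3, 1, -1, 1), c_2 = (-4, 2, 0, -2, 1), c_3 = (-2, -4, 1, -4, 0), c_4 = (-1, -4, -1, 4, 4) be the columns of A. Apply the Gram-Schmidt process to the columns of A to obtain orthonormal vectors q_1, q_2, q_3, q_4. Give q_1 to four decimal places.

q_1 = c_1/‖c_1‖ = (3, -3, 1, -1, 1)/4.5826 = (0.6547, -0.6547, 0.2182, -0.2182, 0.2182).

q_1 = (0.6547, -0.6547, 0.2182, -0.2182, 0.2182)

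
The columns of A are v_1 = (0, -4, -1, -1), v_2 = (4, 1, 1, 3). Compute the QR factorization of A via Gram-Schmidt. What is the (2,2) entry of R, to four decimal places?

v_1 = (0, -4, -1, -1); ‖v_1‖ = 4.2426, so q_1 = (0.0000, -0.9428, -0.2357, -0.2357).
q_1·v_2 = 0.0000·4 + (-0.9428)·1 + (-0.2357)·1 + (-0.2357)·3 = -1.8856.
u_2 = v_2 + 1.8856·q_1 = (4.0000, -0.7778, 0.5556, 2.5556).
r_{22} = ‖u_2‖ = 4.8419.

r_{22} = 4.8419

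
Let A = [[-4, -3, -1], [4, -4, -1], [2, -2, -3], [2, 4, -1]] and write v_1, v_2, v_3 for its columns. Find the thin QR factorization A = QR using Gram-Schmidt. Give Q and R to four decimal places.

q_1 = v_1/‖v_1‖ = (-4, 4, 2, 2)/6.3246 = (-0.6325, 0.6325, 0.3162, 0.3162).
r_{12} = q_1·v_2 = 0.0000.
u_2 = v_2 + 0.0000·q_1 = (-3.0000, -4.0000, -2.0000, 4.0000).
‖u_2‖ = 6.7082, so q_2 = (-0.4472, -0.5963, -0.2981, 0.5963).
r_{13} = q_1·v_3 = -1.2649; r_{23} = q_2·v_3 = 1.3416.
u_3 = v_3 + 1.2649·q_1 − 1.3416·q_2 = (-1.2000, 0.6000, -2.2000, -1.4000).
‖u_3‖ = 2.9326, so q_3 = (-0.4092, 0.2046, -0.7502, -0.4774).

Q = [[-0.6325, -0.4472, -0.4092], [0.6325, -0.5963, 0.2046], [0.3162, -0.2981, -0.7502], [0.3162, 0.5963, -0.4774]], R = [[6.3246, 0.0000, -1.2649], [0.0000, 6.7082, 1.3416], [0.0000, 0.0000, 2.9326]]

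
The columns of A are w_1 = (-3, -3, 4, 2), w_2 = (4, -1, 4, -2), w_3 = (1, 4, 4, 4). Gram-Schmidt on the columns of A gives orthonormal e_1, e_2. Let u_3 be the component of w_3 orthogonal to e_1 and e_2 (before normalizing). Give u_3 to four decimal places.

u_3 = (0.8704, 4.8618, 2.3221, 3.9542)

w_1 = (-3, -3, 4, 2); ‖w_1‖ = 6.1644, so e_1 = (-0.4867, -0.4867, 0.6489, 0.3244).
e_1·w_2 = (-0.4867)·4 + (-0.4867)·(-1) + 0.6489·4 + 0.3244·(-2) = 0.4867.
u_2 = w_2 − 0.4867·e_1 = (4.2368, -0.7632, 3.6842, -2.1579).
‖u_2‖ = 6.0633, so e_2 = (0.6988, -0.1259, 0.6076, -0.3559).
e_1·w_3 = (-0.4867)·1 + (-0.4867)·4 + 0.6489·4 + 0.3244·4 = 1.4600; e_2·w_3 = 0.6988·1 + (-0.1259)·4 + 0.6076·4 + (-0.3559)·4 = 1.2022.
u_3 = w_3 − 1.4600·e_1 − 1.2022·e_2 = (0.8704, 4.8618, 2.3221, 3.9542).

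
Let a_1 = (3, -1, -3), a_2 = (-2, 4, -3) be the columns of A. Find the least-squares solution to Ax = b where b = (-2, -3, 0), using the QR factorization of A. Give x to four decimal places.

x = (-0.1727, -0.2818)

a_1 = (3, -1, -3); ‖a_1‖ = 4.3589, so e_1 = (0.6882, -0.2294, -0.6882).
e_1·a_2 = 0.6882·(-2) + (-0.2294)·4 + (-0.6882)·(-3) = -0.2294.
u_2 = a_2 + 0.2294·e_1 = (-1.8421, 3.9474, -3.1579).
‖u_2‖ = 5.3803, so e_2 = (-0.3424, 0.7337, -0.5869).
Qᵀb = (-0.6882, -1.5163).
Back-substitute: x_2 = -1.5163/5.3803 = -0.2818.
x_1 = (-0.6882 + 0.2294·(-0.2818))/4.3589 = -0.1727.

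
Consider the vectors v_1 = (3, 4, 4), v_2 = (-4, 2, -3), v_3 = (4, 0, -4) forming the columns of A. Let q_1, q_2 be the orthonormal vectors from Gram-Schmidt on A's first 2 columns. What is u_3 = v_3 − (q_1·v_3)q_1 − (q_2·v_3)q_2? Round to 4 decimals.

u_3 = (3.6013, 1.2605, -3.9614)

v_1 = (3, 4, 4); ‖v_1‖ = 6.4031, so q_1 = (0.4685, 0.6247, 0.6247).
q_1·v_2 = 0.4685·(-4) + 0.6247·2 + 0.6247·(-3) = -2.4988.
u_2 = v_2 + 2.4988·q_1 = (-2.8293, 3.5610, -1.4390).
‖u_2‖ = 4.7703, so q_2 = (-0.5931, 0.7465, -0.3017).
q_1·v_3 = 0.4685·4 + 0.6247·0 + 0.6247·(-4) = -0.6247; q_2·v_3 = (-0.5931)·4 + 0.7465·0 + (-0.3017)·(-4) = -1.1657.
u_3 = v_3 + 0.6247·q_1 + 1.1657·q_2 = (3.6013, 1.2605, -3.9614).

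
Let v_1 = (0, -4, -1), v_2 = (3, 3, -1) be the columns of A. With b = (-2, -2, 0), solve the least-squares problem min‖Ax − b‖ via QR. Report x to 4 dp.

v_1 = (0, -4, -1); ‖v_1‖ = 4.1231, so q_1 = (0.0000, -0.9701, -0.2425).
q_1·v_2 = 0.0000·3 + (-0.9701)·3 + (-0.2425)·(-1) = -2.6679.
u_2 = v_2 + 2.6679·q_1 = (3.0000, 0.4118, -1.6471).
‖u_2‖ = 3.4471, so q_2 = (0.8703, 0.1195, -0.4778).
Qᵀb = (1.9403, -1.9795).
Back-substitute: x_2 = -1.9795/3.4471 = -0.5743.
x_1 = (1.9403 + 2.6679·(-0.5743))/4.1231 = 0.0990.

x = (0.0990, -0.5743)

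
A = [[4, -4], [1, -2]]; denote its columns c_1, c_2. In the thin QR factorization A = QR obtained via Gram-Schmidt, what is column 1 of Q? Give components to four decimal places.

q_1 = (0.9701, 0.2425)

c_1 = (4, 1); ‖c_1‖ = 4.1231, so q_1 = (0.9701, 0.2425).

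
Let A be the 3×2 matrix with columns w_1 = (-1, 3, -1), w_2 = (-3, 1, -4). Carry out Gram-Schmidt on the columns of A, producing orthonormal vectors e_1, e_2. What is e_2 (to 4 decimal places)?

w_1 = (-1, 3, -1); ‖w_1‖ = 3.3166, so e_1 = (-0.3015, 0.9045, -0.3015).
e_1·w_2 = (-0.3015)·(-3) + 0.9045·1 + (-0.3015)·(-4) = 3.0151.
u_2 = w_2 − 3.0151·e_1 = (-2.0909, -1.7273, -3.0909).
‖u_2‖ = 4.1121, so e_2 = (-0.5085, -0.4200, -0.7517).

e_2 = (-0.5085, -0.4200, -0.7517)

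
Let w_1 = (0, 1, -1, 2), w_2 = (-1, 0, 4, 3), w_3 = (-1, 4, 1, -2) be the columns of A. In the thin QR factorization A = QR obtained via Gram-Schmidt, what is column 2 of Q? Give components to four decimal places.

w_1 = (0, 1, -1, 2); ‖w_1‖ = 2.4495, so q_1 = (0.0000, 0.4082, -0.4082, 0.8165).
q_1·w_2 = 0.0000·(-1) + 0.4082·0 + (-0.4082)·4 + 0.8165·3 = 0.8165.
u_2 = w_2 − 0.8165·q_1 = (-1.0000, -0.3333, 4.3333, 2.3333).
‖u_2‖ = 5.0332, so q_2 = (-0.1987, -0.0662, 0.8609, 0.4636).

q_2 = (-0.1987, -0.0662, 0.8609, 0.4636)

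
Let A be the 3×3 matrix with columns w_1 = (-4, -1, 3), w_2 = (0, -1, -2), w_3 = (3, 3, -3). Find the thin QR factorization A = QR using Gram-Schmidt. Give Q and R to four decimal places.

q_1 = w_1/‖w_1‖ = (-4, -1, 3)/5.0990 = (-0.7845, -0.1961, 0.5883).
r_{12} = q_1·w_2 = -0.9806.
u_2 = w_2 + 0.9806·q_1 = (-0.7692, -1.1923, -1.4231).
‖u_2‖ = 2.0096, so q_2 = (-0.3828, -0.5933, -0.7081).
r_{13} = q_1·w_3 = -4.7068; r_{23} = q_2·w_3 = -0.8038.
u_3 = w_3 + 4.7068·q_1 + 0.8038·q_2 = (-1.0000, 1.6000, -0.8000).
‖u_3‖ = 2.0494, so q_3 = (-0.4880, 0.7807, -0.3904).

Q = [[-0.7845, -0.3828, -0.4880], [-0.1961, -0.5933, 0.7807], [0.5883, -0.7081, -0.3904]], R = [[5.0990, -0.9806, -4.7068], [0.0000, 2.0096, -0.8038], [0.0000, 0.0000, 2.0494]]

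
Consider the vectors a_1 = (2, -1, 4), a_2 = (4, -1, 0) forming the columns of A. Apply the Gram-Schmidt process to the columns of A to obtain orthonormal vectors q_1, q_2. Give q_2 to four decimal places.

q_2 = (0.8669, -0.1576, -0.4729)

a_1 = (2, -1, 4); ‖a_1‖ = 4.5826, so q_1 = (0.4364, -0.2182, 0.8729).
q_1·a_2 = 0.4364·4 + (-0.2182)·(-1) + 0.8729·0 = 1.9640.
u_2 = a_2 − 1.9640·q_1 = (3.1429, -0.5714, -1.7143).
‖u_2‖ = 3.6253, so q_2 = (0.8669, -0.1576, -0.4729).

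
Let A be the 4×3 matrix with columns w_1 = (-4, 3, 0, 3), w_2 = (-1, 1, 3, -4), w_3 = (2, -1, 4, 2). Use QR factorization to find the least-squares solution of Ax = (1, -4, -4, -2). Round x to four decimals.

w_1 = (-4, 3, 0, 3); ‖w_1‖ = 5.8310, so q_1 = (-0.6860, 0.5145, 0.0000, 0.5145).
q_1·w_2 = (-0.6860)·(-1) + 0.5145·1 + 0.0000·3 + 0.5145·(-4) = -0.8575.
u_2 = w_2 + 0.8575·q_1 = (-1.5882, 1.4412, 3.0000, -3.5588).
‖u_2‖ = 5.1249, so q_2 = (-0.3099, 0.2812, 0.5854, -0.6944).
q_1·w_3 = (-0.6860)·2 + 0.5145·(-1) + 0.0000·4 + 0.5145·2 = -0.8575; q_2·w_3 = (-0.3099)·2 + 0.2812·(-1) + 0.5854·4 + (-0.6944)·2 = 0.0517.
u_3 = w_3 + 0.8575·q_1 − 0.0517·q_2 = (1.4278, -0.5733, 3.9698, 2.4770).
‖u_3‖ = 4.9257, so q_3 = (0.2899, -0.1164, 0.8059, 0.5029).
Qᵀb = (-3.7730, -2.3874, -3.4741).
Back-substitute: x_3 = -3.4741/4.9257 = -0.7053.
x_2 = (-2.3874 − 0.0517·(-0.7053))/5.1249 = -0.4587.
x_1 = (-3.7730 + 0.8575·(-0.4587) + 0.8575·(-0.7053))/5.8310 = -0.8182.

x = (-0.8182, -0.4587, -0.7053)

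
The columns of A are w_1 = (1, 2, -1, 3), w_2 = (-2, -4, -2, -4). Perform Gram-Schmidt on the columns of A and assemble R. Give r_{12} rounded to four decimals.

r_{12} = -5.1640

q_1 = w_1/‖w_1‖ = (1, 2, -1, 3)/3.8730 = (0.2582, 0.5164, -0.2582, 0.7746).
r_{12} = q_1·w_2 = -5.1640.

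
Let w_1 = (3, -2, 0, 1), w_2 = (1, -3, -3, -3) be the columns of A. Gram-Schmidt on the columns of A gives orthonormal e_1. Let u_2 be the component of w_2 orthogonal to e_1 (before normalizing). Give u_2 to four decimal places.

u_2 = (-0.2857, -2.1429, -3.0000, -3.4286)

e_1 = w_1/‖w_1‖ = (3, -2, 0, 1)/3.7417 = (0.8018, -0.5345, 0.0000, 0.2673).
r_{12} = e_1·w_2 = 1.6036.
u_2 = w_2 − 1.6036·e_1 = (-0.2857, -2.1429, -3.0000, -3.4286).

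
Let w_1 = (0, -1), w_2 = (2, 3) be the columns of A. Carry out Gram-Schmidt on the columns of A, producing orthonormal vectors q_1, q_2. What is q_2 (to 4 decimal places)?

q_2 = (1.0000, 0.0000)

q_1 = w_1/‖w_1‖ = (0, -1)/1.0000 = (0.0000, -1.0000).
r_{12} = q_1·w_2 = -3.0000.
u_2 = w_2 + 3.0000·q_1 = (2.0000, 0.0000).
‖u_2‖ = 2.0000, so q_2 = (1.0000, 0.0000).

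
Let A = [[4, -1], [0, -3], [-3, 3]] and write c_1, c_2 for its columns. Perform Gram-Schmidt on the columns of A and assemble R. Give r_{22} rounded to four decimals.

c_1 = (4, 0, -3); ‖c_1‖ = 5.0000, so e_1 = (0.8000, 0.0000, -0.6000).
e_1·c_2 = 0.8000·(-1) + 0.0000·(-3) + (-0.6000)·3 = -2.6000.
u_2 = c_2 + 2.6000·e_1 = (1.0800, -3.0000, 1.4400).
r_{22} = ‖u_2‖ = 3.4986.

r_{22} = 3.4986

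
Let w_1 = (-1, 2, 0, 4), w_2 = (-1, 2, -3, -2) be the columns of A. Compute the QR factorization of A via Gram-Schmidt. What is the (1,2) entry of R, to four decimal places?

r_{12} = -0.6547

w_1 = (-1, 2, 0, 4); ‖w_1‖ = 4.5826, so q_1 = (-0.2182, 0.4364, 0.0000, 0.8729).
r_{12} = q_1·w_2 = -0.6547.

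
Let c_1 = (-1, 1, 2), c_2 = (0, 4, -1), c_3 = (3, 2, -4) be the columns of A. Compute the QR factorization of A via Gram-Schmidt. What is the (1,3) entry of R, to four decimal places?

r_{13} = -3.6742

c_1 = (-1, 1, 2); ‖c_1‖ = 2.4495, so e_1 = (-0.4082, 0.4082, 0.8165).
r_{13} = e_1·c_3 = -3.6742.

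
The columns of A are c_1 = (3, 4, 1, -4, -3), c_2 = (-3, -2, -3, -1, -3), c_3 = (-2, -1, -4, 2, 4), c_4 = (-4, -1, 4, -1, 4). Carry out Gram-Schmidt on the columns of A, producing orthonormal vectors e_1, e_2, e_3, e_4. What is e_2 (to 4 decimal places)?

e_2 = (-0.4646, -0.2604, -0.5138, -0.2780, -0.6124)

c_1 = (3, 4, 1, -4, -3); ‖c_1‖ = 7.1414, so e_1 = (0.4201, 0.5601, 0.1400, -0.5601, -0.4201).
e_1·c_2 = 0.4201·(-3) + 0.5601·(-2) + 0.1400·(-3) + (-0.5601)·(-1) + (-0.4201)·(-3) = -0.9802.
u_2 = c_2 + 0.9802·e_1 = (-2.5882, -1.4510, -2.8627, -1.5490, -3.4118).
‖u_2‖ = 5.5713, so e_2 = (-0.4646, -0.2604, -0.5138, -0.2780, -0.6124).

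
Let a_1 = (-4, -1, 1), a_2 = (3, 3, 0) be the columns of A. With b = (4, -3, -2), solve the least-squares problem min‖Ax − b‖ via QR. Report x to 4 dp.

a_1 = (-4, -1, 1); ‖a_1‖ = 4.2426, so e_1 = (-0.9428, -0.2357, 0.2357).
e_1·a_2 = (-0.9428)·3 + (-0.2357)·3 + 0.2357·0 = -3.5355.
u_2 = a_2 + 3.5355·e_1 = (-0.3333, 2.1667, 0.8333).
‖u_2‖ = 2.3452, so e_2 = (-0.1421, 0.9239, 0.3553).
Qᵀb = (-3.5355, -4.0508).
Back-substitute: x_2 = -4.0508/2.3452 = -1.7273.
x_1 = (-3.5355 + 3.5355·(-1.7273))/4.2426 = -2.2727.

x = (-2.2727, -1.7273)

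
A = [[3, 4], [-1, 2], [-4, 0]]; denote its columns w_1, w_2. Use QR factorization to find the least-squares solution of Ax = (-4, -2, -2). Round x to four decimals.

x = (0.3810, -1.1905)

w_1 = (3, -1, -4); ‖w_1‖ = 5.0990, so e_1 = (0.5883, -0.1961, -0.7845).
e_1·w_2 = 0.5883·4 + (-0.1961)·2 + (-0.7845)·0 = 1.9612.
u_2 = w_2 − 1.9612·e_1 = (2.8462, 2.3846, 1.5385).
‖u_2‖ = 4.0192, so e_2 = (0.7081, 0.5933, 0.3828).
Qᵀb = (-0.3922, -4.7847).
Back-substitute: x_2 = -4.7847/4.0192 = -1.1905.
x_1 = (-0.3922 − 1.9612·(-1.1905))/5.0990 = 0.3810.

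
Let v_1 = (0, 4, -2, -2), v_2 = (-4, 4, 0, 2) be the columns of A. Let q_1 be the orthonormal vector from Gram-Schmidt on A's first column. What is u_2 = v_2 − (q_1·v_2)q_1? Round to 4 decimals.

u_2 = (-4.0000, 2.0000, 1.0000, 3.0000)

v_1 = (0, 4, -2, -2); ‖v_1‖ = 4.8990, so q_1 = (0.0000, 0.8165, -0.4082, -0.4082).
q_1·v_2 = 0.0000·(-4) + 0.8165·4 + (-0.4082)·0 + (-0.4082)·2 = 2.4495.
u_2 = v_2 − 2.4495·q_1 = (-4.0000, 2.0000, 1.0000, 3.0000).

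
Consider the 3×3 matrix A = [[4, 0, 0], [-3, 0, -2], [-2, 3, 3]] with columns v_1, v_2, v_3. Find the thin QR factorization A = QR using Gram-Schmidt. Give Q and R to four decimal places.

v_1 = (4, -3, -2); ‖v_1‖ = 5.3852, so q_1 = (0.7428, -0.5571, -0.3714).
q_1·v_2 = 0.7428·0 + (-0.5571)·0 + (-0.3714)·3 = -1.1142.
u_2 = v_2 + 1.1142·q_1 = (0.8276, -0.6207, 2.5862).
‖u_2‖ = 2.7854, so q_2 = (0.2971, -0.2228, 0.9285).
q_1·v_3 = 0.7428·0 + (-0.5571)·(-2) + (-0.3714)·3 = 0.0000; q_2·v_3 = 0.2971·0 + (-0.2228)·(-2) + 0.9285·3 = 3.2311.
u_3 = v_3 + 0.0000·q_1 − 3.2311·q_2 = (-0.9600, -1.2800, 0.0000).
‖u_3‖ = 1.6000, so q_3 = (-0.6000, -0.8000, 0.0000).

Q = [[0.7428, 0.2971, -0.6000], [-0.5571, -0.2228, -0.8000], [-0.3714, 0.9285, 0.0000]], R = [[5.3852, -1.1142, 0.0000], [0.0000, 2.7854, 3.2311], [0.0000, 0.0000, 1.6000]]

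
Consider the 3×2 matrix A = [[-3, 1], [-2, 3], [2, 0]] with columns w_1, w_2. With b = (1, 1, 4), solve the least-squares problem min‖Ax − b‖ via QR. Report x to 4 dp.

x = (0.7416, 1.0674)

w_1 = (-3, -2, 2); ‖w_1‖ = 4.1231, so e_1 = (-0.7276, -0.4851, 0.4851).
e_1·w_2 = (-0.7276)·1 + (-0.4851)·3 + 0.4851·0 = -2.1828.
u_2 = w_2 + 2.1828·e_1 = (-0.5882, 1.9412, 1.0588).
‖u_2‖ = 2.2881, so e_2 = (-0.2571, 0.8484, 0.4628).
Qᵀb = (0.7276, 2.4423).
Back-substitute: x_2 = 2.4423/2.2881 = 1.0674.
x_1 = (0.7276 + 2.1828·1.0674)/4.1231 = 0.7416.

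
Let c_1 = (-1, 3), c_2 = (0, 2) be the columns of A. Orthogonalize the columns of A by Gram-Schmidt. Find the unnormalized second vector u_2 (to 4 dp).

c_1 = (-1, 3); ‖c_1‖ = 3.1623, so e_1 = (-0.3162, 0.9487).
e_1·c_2 = (-0.3162)·0 + 0.9487·2 = 1.8974.
u_2 = c_2 − 1.8974·e_1 = (0.6000, 0.2000).

u_2 = (0.6000, 0.2000)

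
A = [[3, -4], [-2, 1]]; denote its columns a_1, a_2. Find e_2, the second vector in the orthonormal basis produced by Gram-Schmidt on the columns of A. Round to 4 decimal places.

e_2 = (-0.5547, -0.8321)

a_1 = (3, -2); ‖a_1‖ = 3.6056, so e_1 = (0.8321, -0.5547).
e_1·a_2 = 0.8321·(-4) + (-0.5547)·1 = -3.8829.
u_2 = a_2 + 3.8829·e_1 = (-0.7692, -1.1538).
‖u_2‖ = 1.3868, so e_2 = (-0.5547, -0.8321).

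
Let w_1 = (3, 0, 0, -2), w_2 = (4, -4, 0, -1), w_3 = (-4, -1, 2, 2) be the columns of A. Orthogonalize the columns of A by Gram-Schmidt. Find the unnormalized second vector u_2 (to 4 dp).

u_2 = (0.7692, -4.0000, 0.0000, 1.1538)

w_1 = (3, 0, 0, -2); ‖w_1‖ = 3.6056, so q_1 = (0.8321, 0.0000, 0.0000, -0.5547).
q_1·w_2 = 0.8321·4 + 0.0000·(-4) + 0.0000·0 + (-0.5547)·(-1) = 3.8829.
u_2 = w_2 − 3.8829·q_1 = (0.7692, -4.0000, 0.0000, 1.1538).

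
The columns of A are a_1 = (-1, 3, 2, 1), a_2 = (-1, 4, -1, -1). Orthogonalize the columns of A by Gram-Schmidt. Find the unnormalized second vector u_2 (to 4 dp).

a_1 = (-1, 3, 2, 1); ‖a_1‖ = 3.8730, so q_1 = (-0.2582, 0.7746, 0.5164, 0.2582).
q_1·a_2 = (-0.2582)·(-1) + 0.7746·4 + 0.5164·(-1) + 0.2582·(-1) = 2.5820.
u_2 = a_2 − 2.5820·q_1 = (-0.3333, 2.0000, -2.3333, -1.6667).

u_2 = (-0.3333, 2.0000, -2.3333, -1.6667)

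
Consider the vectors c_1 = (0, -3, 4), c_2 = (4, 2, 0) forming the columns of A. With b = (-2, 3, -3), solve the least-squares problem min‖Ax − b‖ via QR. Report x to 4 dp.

c_1 = (0, -3, 4); ‖c_1‖ = 5.0000, so e_1 = (0.0000, -0.6000, 0.8000).
e_1·c_2 = 0.0000·4 + (-0.6000)·2 + 0.8000·0 = -1.2000.
u_2 = c_2 + 1.2000·e_1 = (4.0000, 1.2800, 0.9600).
‖u_2‖ = 4.3081, so e_2 = (0.9285, 0.2971, 0.2228).
Qᵀb = (-4.2000, -1.6341).
Back-substitute: x_2 = -1.6341/4.3081 = -0.3793.
x_1 = (-4.2000 + 1.2000·(-0.3793))/5.0000 = -0.9310.

x = (-0.9310, -0.3793)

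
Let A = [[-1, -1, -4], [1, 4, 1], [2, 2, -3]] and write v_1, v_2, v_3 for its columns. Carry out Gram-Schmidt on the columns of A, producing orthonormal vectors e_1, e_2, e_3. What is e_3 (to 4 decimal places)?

e_3 = (-0.8944, 0.0000, -0.4472)

e_1 = v_1/‖v_1‖ = (-1, 1, 2)/2.4495 = (-0.4082, 0.4082, 0.8165).
r_{12} = e_1·v_2 = 3.6742.
u_2 = v_2 − 3.6742·e_1 = (0.5000, 2.5000, -1.0000).
‖u_2‖ = 2.7386, so e_2 = (0.1826, 0.9129, -0.3651).
r_{13} = e_1·v_3 = -0.4082; r_{23} = e_2·v_3 = 1.2780.
u_3 = v_3 + 0.4082·e_1 − 1.2780·e_2 = (-4.4000, 0.0000, -2.2000).
‖u_3‖ = 4.9193, so e_3 = (-0.8944, 0.0000, -0.4472).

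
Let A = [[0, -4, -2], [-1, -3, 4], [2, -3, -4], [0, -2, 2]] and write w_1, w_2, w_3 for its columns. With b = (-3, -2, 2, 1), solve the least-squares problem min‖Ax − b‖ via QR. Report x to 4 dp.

w_1 = (0, -1, 2, 0); ‖w_1‖ = 2.2361, so q_1 = (0.0000, -0.4472, 0.8944, 0.0000).
q_1·w_2 = 0.0000·(-4) + (-0.4472)·(-3) + 0.8944·(-3) + 0.0000·(-2) = -1.3416.
u_2 = w_2 + 1.3416·q_1 = (-4.0000, -3.6000, -1.8000, -2.0000).
‖u_2‖ = 6.0166, so q_2 = (-0.6648, -0.5983, -0.2992, -0.3324).
q_1·w_3 = 0.0000·(-2) + (-0.4472)·4 + 0.8944·(-4) + 0.0000·2 = -5.3666; q_2·w_3 = (-0.6648)·(-2) + (-0.5983)·4 + (-0.2992)·(-4) + (-0.3324)·2 = -0.5319.
u_3 = w_3 + 5.3666·q_1 + 0.5319·q_2 = (-2.3536, 1.2818, 0.6409, 1.8232).
‖u_3‖ = 3.3041, so q_3 = (-0.7123, 0.3879, 0.1940, 0.5518).
Qᵀb = (2.6833, 2.2604, 2.3008).
Back-substitute: x_3 = 2.3008/3.3041 = 0.6964.
x_2 = (2.2604 + 0.5319·0.6964)/6.0166 = 0.4372.
x_1 = (2.6833 + 1.3416·0.4372 + 5.3666·0.6964)/2.2361 = 3.1336.

x = (3.1336, 0.4372, 0.6964)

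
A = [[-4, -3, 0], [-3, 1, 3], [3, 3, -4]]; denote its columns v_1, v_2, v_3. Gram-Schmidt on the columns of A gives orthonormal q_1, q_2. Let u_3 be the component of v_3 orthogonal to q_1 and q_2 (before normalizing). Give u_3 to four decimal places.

v_1 = (-4, -3, 3); ‖v_1‖ = 5.8310, so q_1 = (-0.6860, -0.5145, 0.5145).
q_1·v_2 = (-0.6860)·(-3) + (-0.5145)·1 + 0.5145·3 = 3.0870.
u_2 = v_2 − 3.0870·q_1 = (-0.8824, 2.5882, 1.4118).
‖u_2‖ = 3.0774, so q_2 = (-0.2867, 0.8410, 0.4587).
q_1·v_3 = (-0.6860)·0 + (-0.5145)·3 + 0.5145·(-4) = -3.6015; q_2·v_3 = (-0.2867)·0 + 0.8410·3 + 0.4587·(-4) = 0.6881.
u_3 = v_3 + 3.6015·q_1 − 0.6881·q_2 = (-2.2733, 0.5683, -2.4627).

u_3 = (-2.2733, 0.5683, -2.4627)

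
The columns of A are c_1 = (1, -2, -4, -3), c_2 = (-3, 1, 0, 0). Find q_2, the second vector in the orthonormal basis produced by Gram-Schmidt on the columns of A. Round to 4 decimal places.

c_1 = (1, -2, -4, -3); ‖c_1‖ = 5.4772, so q_1 = (0.1826, -0.3651, -0.7303, -0.5477).
q_1·c_2 = 0.1826·(-3) + (-0.3651)·1 + (-0.7303)·0 + (-0.5477)·0 = -0.9129.
u_2 = c_2 + 0.9129·q_1 = (-2.8333, 0.6667, -0.6667, -0.5000).
‖u_2‖ = 3.0277, so q_2 = (-0.9358, 0.2202, -0.2202, -0.1651).

q_2 = (-0.9358, 0.2202, -0.2202, -0.1651)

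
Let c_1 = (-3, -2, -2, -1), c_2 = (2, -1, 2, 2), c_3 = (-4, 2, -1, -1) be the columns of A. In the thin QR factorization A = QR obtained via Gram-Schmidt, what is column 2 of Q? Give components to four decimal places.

q_2 = (0.1222, -0.7737, 0.3258, 0.5294)

c_1 = (-3, -2, -2, -1); ‖c_1‖ = 4.2426, so q_1 = (-0.7071, -0.4714, -0.4714, -0.2357).
q_1·c_2 = (-0.7071)·2 + (-0.4714)·(-1) + (-0.4714)·2 + (-0.2357)·2 = -2.3570.
u_2 = c_2 + 2.3570·q_1 = (0.3333, -2.1111, 0.8889, 1.4444).
‖u_2‖ = 2.7285, so q_2 = (0.1222, -0.7737, 0.3258, 0.5294).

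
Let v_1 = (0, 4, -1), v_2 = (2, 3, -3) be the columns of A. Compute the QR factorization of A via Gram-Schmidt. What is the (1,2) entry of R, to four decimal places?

r_{12} = 3.6380

v_1 = (0, 4, -1); ‖v_1‖ = 4.1231, so q_1 = (0.0000, 0.9701, -0.2425).
r_{12} = q_1·v_2 = 3.6380.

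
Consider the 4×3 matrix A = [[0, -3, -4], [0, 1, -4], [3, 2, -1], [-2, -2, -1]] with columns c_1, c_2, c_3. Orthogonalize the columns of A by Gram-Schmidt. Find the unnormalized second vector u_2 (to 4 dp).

u_2 = (-3.0000, 1.0000, -0.3077, -0.4615)

e_1 = c_1/‖c_1‖ = (0, 0, 3, -2)/3.6056 = (0.0000, 0.0000, 0.8321, -0.5547).
r_{12} = e_1·c_2 = 2.7735.
u_2 = c_2 − 2.7735·e_1 = (-3.0000, 1.0000, -0.3077, -0.4615).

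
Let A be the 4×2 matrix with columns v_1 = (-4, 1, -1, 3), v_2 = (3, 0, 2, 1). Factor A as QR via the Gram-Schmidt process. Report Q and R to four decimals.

Q = [[-0.7698, 0.4442], [0.1925, 0.1321], [-0.1925, 0.5162], [0.5774, 0.7203]], R = [[5.1962, -2.1170], [0.0000, 3.0852]]

e_1 = v_1/‖v_1‖ = (-4, 1, -1, 3)/5.1962 = (-0.7698, 0.1925, -0.1925, 0.5774).
r_{12} = e_1·v_2 = -2.1170.
u_2 = v_2 + 2.1170·e_1 = (1.3704, 0.4074, 1.5926, 2.2222).
‖u_2‖ = 3.0852, so e_2 = (0.4442, 0.1321, 0.5162, 0.7203).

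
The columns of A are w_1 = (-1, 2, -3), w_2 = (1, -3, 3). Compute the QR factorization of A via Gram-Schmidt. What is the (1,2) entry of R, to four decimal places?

w_1 = (-1, 2, -3); ‖w_1‖ = 3.7417, so e_1 = (-0.2673, 0.5345, -0.8018).
r_{12} = e_1·w_2 = -4.2762.

r_{12} = -4.2762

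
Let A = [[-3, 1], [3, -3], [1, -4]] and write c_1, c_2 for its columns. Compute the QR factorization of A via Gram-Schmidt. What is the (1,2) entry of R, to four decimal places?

r_{12} = -3.6707

c_1 = (-3, 3, 1); ‖c_1‖ = 4.3589, so e_1 = (-0.6882, 0.6882, 0.2294).
r_{12} = e_1·c_2 = -3.6707.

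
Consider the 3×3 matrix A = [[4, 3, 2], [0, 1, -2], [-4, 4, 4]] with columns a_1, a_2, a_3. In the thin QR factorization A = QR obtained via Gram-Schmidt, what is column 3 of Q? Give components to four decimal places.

q_3 = (0.1400, -0.9802, 0.1400)

q_1 = a_1/‖a_1‖ = (4, 0, -4)/5.6569 = (0.7071, 0.0000, -0.7071).
r_{12} = q_1·a_2 = -0.7071.
u_2 = a_2 + 0.7071·q_1 = (3.5000, 1.0000, 3.5000).
‖u_2‖ = 5.0498, so q_2 = (0.6931, 0.1980, 0.6931).
r_{13} = q_1·a_3 = -1.4142; r_{23} = q_2·a_3 = 3.7626.
u_3 = a_3 + 1.4142·q_1 − 3.7626·q_2 = (0.3922, -2.7451, 0.3922).
‖u_3‖ = 2.8006, so q_3 = (0.1400, -0.9802, 0.1400).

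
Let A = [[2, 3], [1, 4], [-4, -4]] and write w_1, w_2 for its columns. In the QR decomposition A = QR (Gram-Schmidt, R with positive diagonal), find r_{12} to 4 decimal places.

r_{12} = 5.6737

w_1 = (2, 1, -4); ‖w_1‖ = 4.5826, so e_1 = (0.4364, 0.2182, -0.8729).
r_{12} = e_1·w_2 = 5.6737.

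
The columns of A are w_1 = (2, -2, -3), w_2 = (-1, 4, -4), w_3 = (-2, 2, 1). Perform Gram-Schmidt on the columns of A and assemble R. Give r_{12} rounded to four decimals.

r_{12} = 0.4851

e_1 = w_1/‖w_1‖ = (2, -2, -3)/4.1231 = (0.4851, -0.4851, -0.7276).
r_{12} = e_1·w_2 = 0.4851.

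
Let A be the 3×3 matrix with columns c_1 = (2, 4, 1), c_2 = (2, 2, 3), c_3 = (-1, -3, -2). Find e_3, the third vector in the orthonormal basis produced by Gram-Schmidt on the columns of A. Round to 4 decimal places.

e_3 = (0.8704, -0.3482, -0.3482)

c_1 = (2, 4, 1); ‖c_1‖ = 4.5826, so e_1 = (0.4364, 0.8729, 0.2182).
e_1·c_2 = 0.4364·2 + 0.8729·2 + 0.2182·3 = 3.2733.
u_2 = c_2 − 3.2733·e_1 = (0.5714, -0.8571, 2.2857).
‖u_2‖ = 2.5071, so e_2 = (0.2279, -0.3419, 0.9117).
e_1·c_3 = 0.4364·(-1) + 0.8729·(-3) + 0.2182·(-2) = -3.4915; e_2·c_3 = 0.2279·(-1) + (-0.3419)·(-3) + 0.9117·(-2) = -1.0256.
u_3 = c_3 + 3.4915·e_1 + 1.0256·e_2 = (0.7576, -0.3030, -0.3030).
‖u_3‖ = 0.8704, so e_3 = (0.8704, -0.3482, -0.3482).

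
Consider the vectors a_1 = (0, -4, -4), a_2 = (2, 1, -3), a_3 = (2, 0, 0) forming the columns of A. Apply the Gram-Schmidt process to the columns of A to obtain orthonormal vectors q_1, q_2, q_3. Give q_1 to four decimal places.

a_1 = (0, -4, -4); ‖a_1‖ = 5.6569, so q_1 = (0.0000, -0.7071, -0.7071).

q_1 = (0.0000, -0.7071, -0.7071)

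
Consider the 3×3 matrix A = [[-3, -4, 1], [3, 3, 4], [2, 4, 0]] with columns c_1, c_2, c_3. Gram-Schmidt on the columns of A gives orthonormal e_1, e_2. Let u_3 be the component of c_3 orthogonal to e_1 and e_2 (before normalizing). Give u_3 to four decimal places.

u_3 = (2.1639, 1.4426, 1.0820)

c_1 = (-3, 3, 2); ‖c_1‖ = 4.6904, so e_1 = (-0.6396, 0.6396, 0.4264).
e_1·c_2 = (-0.6396)·(-4) + 0.6396·3 + 0.4264·4 = 6.1828.
u_2 = c_2 − 6.1828·e_1 = (-0.0455, -0.9545, 1.3636).
‖u_2‖ = 1.6652, so e_2 = (-0.0273, -0.5732, 0.8189).
e_1·c_3 = (-0.6396)·1 + 0.6396·4 + 0.4264·0 = 1.9188; e_2·c_3 = (-0.0273)·1 + (-0.5732)·4 + 0.8189·0 = -2.3203.
u_3 = c_3 − 1.9188·e_1 + 2.3203·e_2 = (2.1639, 1.4426, 1.0820).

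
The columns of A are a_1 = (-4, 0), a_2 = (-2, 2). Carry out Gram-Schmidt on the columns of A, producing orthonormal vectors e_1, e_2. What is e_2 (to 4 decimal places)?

a_1 = (-4, 0); ‖a_1‖ = 4.0000, so e_1 = (-1.0000, 0.0000).
e_1·a_2 = (-1.0000)·(-2) + 0.0000·2 = 2.0000.
u_2 = a_2 − 2.0000·e_1 = (0.0000, 2.0000).
‖u_2‖ = 2.0000, so e_2 = (0.0000, 1.0000).

e_2 = (0.0000, 1.0000)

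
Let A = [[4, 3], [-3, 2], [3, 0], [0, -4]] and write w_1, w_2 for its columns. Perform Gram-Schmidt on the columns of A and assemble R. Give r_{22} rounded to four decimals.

e_1 = w_1/‖w_1‖ = (4, -3, 3, 0)/5.8310 = (0.6860, -0.5145, 0.5145, 0.0000).
r_{12} = e_1·w_2 = 1.0290.
u_2 = w_2 − 1.0290·e_1 = (2.2941, 2.5294, -0.5294, -4.0000).
r_{22} = ‖u_2‖ = 5.2859.

r_{22} = 5.2859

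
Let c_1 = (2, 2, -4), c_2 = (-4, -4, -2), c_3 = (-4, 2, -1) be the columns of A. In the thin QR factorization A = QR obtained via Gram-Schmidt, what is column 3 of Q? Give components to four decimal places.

c_1 = (2, 2, -4); ‖c_1‖ = 4.8990, so q_1 = (0.4082, 0.4082, -0.8165).
q_1·c_2 = 0.4082·(-4) + 0.4082·(-4) + (-0.8165)·(-2) = -1.6330.
u_2 = c_2 + 1.6330·q_1 = (-3.3333, -3.3333, -3.3333).
‖u_2‖ = 5.7735, so q_2 = (-0.5774, -0.5774, -0.5774).
q_1·c_3 = 0.4082·(-4) + 0.4082·2 + (-0.8165)·(-1) = 0.0000; q_2·c_3 = (-0.5774)·(-4) + (-0.5774)·2 + (-0.5774)·(-1) = 1.7321.
u_3 = c_3 + 0.0000·q_1 − 1.7321·q_2 = (-3.0000, 3.0000, 0.0000).
‖u_3‖ = 4.2426, so q_3 = (-0.7071, 0.7071, 0.0000).

q_3 = (-0.7071, 0.7071, 0.0000)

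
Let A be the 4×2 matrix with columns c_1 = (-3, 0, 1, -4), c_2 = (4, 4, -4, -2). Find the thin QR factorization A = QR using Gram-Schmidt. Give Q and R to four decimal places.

c_1 = (-3, 0, 1, -4); ‖c_1‖ = 5.0990, so e_1 = (-0.5883, 0.0000, 0.1961, -0.7845).
e_1·c_2 = (-0.5883)·4 + 0.0000·4 + 0.1961·(-4) + (-0.7845)·(-2) = -1.5689.
u_2 = c_2 + 1.5689·e_1 = (3.0769, 4.0000, -3.6923, -3.2308).
‖u_2‖ = 7.0384, so e_2 = (0.4372, 0.5683, -0.5246, -0.4590).

Q = [[-0.5883, 0.4372], [0.0000, 0.5683], [0.1961, -0.5246], [-0.7845, -0.4590]], R = [[5.0990, -1.5689], [0.0000, 7.0384]]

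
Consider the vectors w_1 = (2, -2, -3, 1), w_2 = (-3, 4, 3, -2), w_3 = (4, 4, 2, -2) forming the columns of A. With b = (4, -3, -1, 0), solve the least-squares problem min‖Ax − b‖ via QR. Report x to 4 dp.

x = (-0.7800, -1.3600, 0.3700)

e_1 = w_1/‖w_1‖ = (2, -2, -3, 1)/4.2426 = (0.4714, -0.4714, -0.7071, 0.2357).
r_{12} = e_1·w_2 = -5.8926.
u_2 = w_2 + 5.8926·e_1 = (-0.2222, 1.2222, -1.1667, -0.6111).
‖u_2‖ = 1.8105, so e_2 = (-0.1227, 0.6751, -0.6444, -0.3375).
r_{13} = e_1·w_3 = -1.8856; r_{23} = e_2·w_3 = 1.5957.
u_3 = w_3 + 1.8856·e_1 − 1.5957·e_2 = (5.0847, 2.0339, 1.6949, -1.0169).
‖u_3‖ = 5.8222, so e_3 = (0.8733, 0.3493, 0.2911, -0.1747).
Qᵀb = (4.0069, -1.8718, 2.1542).
Back-substitute: x_3 = 2.1542/5.8222 = 0.3700.
x_2 = (-1.8718 − 1.5957·0.3700)/1.8105 = -1.3600.
x_1 = (4.0069 + 5.8926·(-1.3600) + 1.8856·0.3700)/4.2426 = -0.7800.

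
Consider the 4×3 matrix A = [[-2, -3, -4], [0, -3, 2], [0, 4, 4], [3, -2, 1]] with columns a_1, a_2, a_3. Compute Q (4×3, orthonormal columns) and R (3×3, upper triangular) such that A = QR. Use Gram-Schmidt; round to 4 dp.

Q = [[-0.5547, -0.4867, -0.1759], [0.0000, -0.4867, 0.8638], [0.0000, 0.6489, 0.4573], [0.8321, -0.3244, -0.1173]], R = [[3.6056, 0.0000, 3.0509], [0.0000, 6.1644, 3.2444], [0.0000, 0.0000, 4.1432]]

a_1 = (-2, 0, 0, 3); ‖a_1‖ = 3.6056, so q_1 = (-0.5547, 0.0000, 0.0000, 0.8321).
q_1·a_2 = (-0.5547)·(-3) + 0.0000·(-3) + 0.0000·4 + 0.8321·(-2) = 0.0000.
u_2 = a_2 + 0.0000·q_1 = (-3.0000, -3.0000, 4.0000, -2.0000).
‖u_2‖ = 6.1644, so q_2 = (-0.4867, -0.4867, 0.6489, -0.3244).
q_1·a_3 = (-0.5547)·(-4) + 0.0000·2 + 0.0000·4 + 0.8321·1 = 3.0509; q_2·a_3 = (-0.4867)·(-4) + (-0.4867)·2 + 0.6489·4 + (-0.3244)·1 = 3.2444.
u_3 = a_3 − 3.0509·q_1 − 3.2444·q_2 = (-0.7287, 3.5789, 1.8947, -0.4858).
‖u_3‖ = 4.1432, so q_3 = (-0.1759, 0.8638, 0.4573, -0.1173).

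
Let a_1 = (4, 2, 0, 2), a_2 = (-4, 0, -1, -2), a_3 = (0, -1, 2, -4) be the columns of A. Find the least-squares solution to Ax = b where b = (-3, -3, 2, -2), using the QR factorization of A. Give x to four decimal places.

a_1 = (4, 2, 0, 2); ‖a_1‖ = 4.8990, so e_1 = (0.8165, 0.4082, 0.0000, 0.4082).
e_1·a_2 = 0.8165·(-4) + 0.4082·0 + 0.0000·(-1) + 0.4082·(-2) = -4.0825.
u_2 = a_2 + 4.0825·e_1 = (-0.6667, 1.6667, -1.0000, -0.3333).
‖u_2‖ = 2.0817, so e_2 = (-0.3203, 0.8006, -0.4804, -0.1601).
e_1·a_3 = 0.8165·0 + 0.4082·(-1) + 0.0000·2 + 0.4082·(-4) = -2.0412; e_2·a_3 = (-0.3203)·0 + 0.8006·(-1) + (-0.4804)·2 + (-0.1601)·(-4) = -1.1209.
u_3 = a_3 + 2.0412·e_1 + 1.1209·e_2 = (1.3077, 0.7308, 1.4615, -3.3462).
‖u_3‖ = 3.9468, so e_3 = (0.3313, 0.1852, 0.3703, -0.8478).
Qᵀb = (-4.4907, -2.0817, 0.8868).
Back-substitute: x_3 = 0.8868/3.9468 = 0.2247.
x_2 = (-2.0817 + 1.1209·0.2247)/2.0817 = -0.8790.
x_1 = (-4.4907 + 4.0825·(-0.8790) + 2.0412·0.2247)/4.8990 = -1.5556.

x = (-1.5556, -0.8790, 0.2247)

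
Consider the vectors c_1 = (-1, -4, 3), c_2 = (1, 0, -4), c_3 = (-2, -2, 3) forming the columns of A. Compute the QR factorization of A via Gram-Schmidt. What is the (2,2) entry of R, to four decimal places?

r_{22} = 3.2404

e_1 = c_1/‖c_1‖ = (-1, -4, 3)/5.0990 = (-0.1961, -0.7845, 0.5883).
r_{12} = e_1·c_2 = -2.5495.
u_2 = c_2 + 2.5495·e_1 = (0.5000, -2.0000, -2.5000).
r_{22} = ‖u_2‖ = 3.2404.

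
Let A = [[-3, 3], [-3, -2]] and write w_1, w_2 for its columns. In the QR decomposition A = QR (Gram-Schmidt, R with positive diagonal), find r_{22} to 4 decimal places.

w_1 = (-3, -3); ‖w_1‖ = 4.2426, so q_1 = (-0.7071, -0.7071).
q_1·w_2 = (-0.7071)·3 + (-0.7071)·(-2) = -0.7071.
u_2 = w_2 + 0.7071·q_1 = (2.5000, -2.5000).
r_{22} = ‖u_2‖ = 3.5355.

r_{22} = 3.5355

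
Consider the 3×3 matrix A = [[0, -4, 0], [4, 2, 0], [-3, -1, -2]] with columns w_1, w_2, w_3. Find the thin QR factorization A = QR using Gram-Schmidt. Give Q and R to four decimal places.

Q = [[0.0000, -0.9950, -0.0995], [0.8000, 0.0597, -0.5970], [-0.6000, 0.0796, -0.7960]], R = [[5.0000, 2.2000, 1.2000], [0.0000, 4.0200, -0.1592], [0.0000, 0.0000, 1.5921]]

w_1 = (0, 4, -3); ‖w_1‖ = 5.0000, so e_1 = (0.0000, 0.8000, -0.6000).
e_1·w_2 = 0.0000·(-4) + 0.8000·2 + (-0.6000)·(-1) = 2.2000.
u_2 = w_2 − 2.2000·e_1 = (-4.0000, 0.2400, 0.3200).
‖u_2‖ = 4.0200, so e_2 = (-0.9950, 0.0597, 0.0796).
e_1·w_3 = 0.0000·0 + 0.8000·0 + (-0.6000)·(-2) = 1.2000; e_2·w_3 = (-0.9950)·0 + 0.0597·0 + 0.0796·(-2) = -0.1592.
u_3 = w_3 − 1.2000·e_1 + 0.1592·e_2 = (-0.1584, -0.9505, -1.2673).
‖u_3‖ = 1.5921, so e_3 = (-0.0995, -0.5970, -0.7960).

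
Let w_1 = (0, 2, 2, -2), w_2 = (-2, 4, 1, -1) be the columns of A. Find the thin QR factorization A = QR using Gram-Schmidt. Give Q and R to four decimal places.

Q = [[0.0000, -0.6325], [0.5774, 0.6325], [0.5774, -0.3162], [-0.5774, 0.3162]], R = [[3.4641, 3.4641], [0.0000, 3.1623]]

q_1 = w_1/‖w_1‖ = (0, 2, 2, -2)/3.4641 = (0.0000, 0.5774, 0.5774, -0.5774).
r_{12} = q_1·w_2 = 3.4641.
u_2 = w_2 − 3.4641·q_1 = (-2.0000, 2.0000, -1.0000, 1.0000).
‖u_2‖ = 3.1623, so q_2 = (-0.6325, 0.6325, -0.3162, 0.3162).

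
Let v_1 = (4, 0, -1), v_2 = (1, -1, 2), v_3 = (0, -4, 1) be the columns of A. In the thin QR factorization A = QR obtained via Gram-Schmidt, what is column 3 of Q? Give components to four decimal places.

v_1 = (4, 0, -1); ‖v_1‖ = 4.1231, so q_1 = (0.9701, 0.0000, -0.2425).
q_1·v_2 = 0.9701·1 + 0.0000·(-1) + (-0.2425)·2 = 0.4851.
u_2 = v_2 − 0.4851·q_1 = (0.5294, -1.0000, 2.1176).
‖u_2‖ = 2.4010, so q_2 = (0.2205, -0.4165, 0.8820).
q_1·v_3 = 0.9701·0 + 0.0000·(-4) + (-0.2425)·1 = -0.2425; q_2·v_3 = 0.2205·0 + (-0.4165)·(-4) + 0.8820·1 = 2.5480.
u_3 = v_3 + 0.2425·q_1 − 2.5480·q_2 = (-0.3265, -2.9388, -1.3061).
‖u_3‖ = 3.2325, so q_3 = (-0.1010, -0.9091, -0.4041).

q_3 = (-0.1010, -0.9091, -0.4041)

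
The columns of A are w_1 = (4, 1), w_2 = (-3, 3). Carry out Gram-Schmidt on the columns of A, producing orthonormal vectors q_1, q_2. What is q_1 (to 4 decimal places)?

q_1 = (0.9701, 0.2425)

w_1 = (4, 1); ‖w_1‖ = 4.1231, so q_1 = (0.9701, 0.2425).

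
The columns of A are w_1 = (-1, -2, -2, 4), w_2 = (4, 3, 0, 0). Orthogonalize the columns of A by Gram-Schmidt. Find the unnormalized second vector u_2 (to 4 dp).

u_2 = (3.6000, 2.2000, -0.8000, 1.6000)

q_1 = w_1/‖w_1‖ = (-1, -2, -2, 4)/5.0000 = (-0.2000, -0.4000, -0.4000, 0.8000).
r_{12} = q_1·w_2 = -2.0000.
u_2 = w_2 + 2.0000·q_1 = (3.6000, 2.2000, -0.8000, 1.6000).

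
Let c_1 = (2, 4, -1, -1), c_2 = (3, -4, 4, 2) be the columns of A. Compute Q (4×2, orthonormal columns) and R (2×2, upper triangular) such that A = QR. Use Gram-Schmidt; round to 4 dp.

Q = [[0.4264, 0.7712], [0.8528, -0.1889], [-0.2132, 0.5666], [-0.2132, 0.2203]], R = [[4.6904, -3.4112], [0.0000, 5.7761]]

q_1 = c_1/‖c_1‖ = (2, 4, -1, -1)/4.6904 = (0.4264, 0.8528, -0.2132, -0.2132).
r_{12} = q_1·c_2 = -3.4112.
u_2 = c_2 + 3.4112·q_1 = (4.4545, -1.0909, 3.2727, 1.2727).
‖u_2‖ = 5.7761, so q_2 = (0.7712, -0.1889, 0.5666, 0.2203).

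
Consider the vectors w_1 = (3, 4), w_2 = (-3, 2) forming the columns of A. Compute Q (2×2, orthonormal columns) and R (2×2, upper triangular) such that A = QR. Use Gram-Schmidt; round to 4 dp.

Q = [[0.6000, -0.8000], [0.8000, 0.6000]], R = [[5.0000, -0.2000], [0.0000, 3.6000]]

w_1 = (3, 4); ‖w_1‖ = 5.0000, so q_1 = (0.6000, 0.8000).
q_1·w_2 = 0.6000·(-3) + 0.8000·2 = -0.2000.
u_2 = w_2 + 0.2000·q_1 = (-2.8800, 2.1600).
‖u_2‖ = 3.6000, so q_2 = (-0.8000, 0.6000).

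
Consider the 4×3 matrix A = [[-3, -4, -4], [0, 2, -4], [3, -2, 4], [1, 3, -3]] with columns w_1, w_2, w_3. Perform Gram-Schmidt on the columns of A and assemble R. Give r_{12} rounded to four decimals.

r_{12} = 2.0647

w_1 = (-3, 0, 3, 1); ‖w_1‖ = 4.3589, so q_1 = (-0.6882, 0.0000, 0.6882, 0.2294).
r_{12} = q_1·w_2 = 2.0647.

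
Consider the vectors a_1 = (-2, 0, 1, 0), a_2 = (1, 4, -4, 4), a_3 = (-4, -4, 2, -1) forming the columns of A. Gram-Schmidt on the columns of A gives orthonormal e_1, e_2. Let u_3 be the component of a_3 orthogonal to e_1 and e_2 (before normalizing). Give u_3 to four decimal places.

u_3 = (-0.6699, -2.0861, -1.3397, 0.9139)

a_1 = (-2, 0, 1, 0); ‖a_1‖ = 2.2361, so e_1 = (-0.8944, 0.0000, 0.4472, 0.0000).
e_1·a_2 = (-0.8944)·1 + 0.0000·4 + 0.4472·(-4) + 0.0000·4 = -2.6833.
u_2 = a_2 + 2.6833·e_1 = (-1.4000, 4.0000, -2.8000, 4.0000).
‖u_2‖ = 6.4653, so e_2 = (-0.2165, 0.6187, -0.4331, 0.6187).
e_1·a_3 = (-0.8944)·(-4) + 0.0000·(-4) + 0.4472·2 + 0.0000·(-1) = 4.4721; e_2·a_3 = (-0.2165)·(-4) + 0.6187·(-4) + (-0.4331)·2 + 0.6187·(-1) = -3.0934.
u_3 = a_3 − 4.4721·e_1 + 3.0934·e_2 = (-0.6699, -2.0861, -1.3397, 0.9139).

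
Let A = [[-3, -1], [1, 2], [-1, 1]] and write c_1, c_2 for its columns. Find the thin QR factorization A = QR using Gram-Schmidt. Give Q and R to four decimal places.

c_1 = (-3, 1, -1); ‖c_1‖ = 3.3166, so e_1 = (-0.9045, 0.3015, -0.3015).
e_1·c_2 = (-0.9045)·(-1) + 0.3015·2 + (-0.3015)·1 = 1.2060.
u_2 = c_2 − 1.2060·e_1 = (0.0909, 1.6364, 1.3636).
‖u_2‖ = 2.1320, so e_2 = (0.0426, 0.7675, 0.6396).

Q = [[-0.9045, 0.0426], [0.3015, 0.7675], [-0.3015, 0.6396]], R = [[3.3166, 1.2060], [0.0000, 2.1320]]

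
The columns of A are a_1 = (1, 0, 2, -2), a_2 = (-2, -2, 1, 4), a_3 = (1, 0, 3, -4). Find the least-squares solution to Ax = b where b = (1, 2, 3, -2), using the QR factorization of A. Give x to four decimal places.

q_1 = a_1/‖a_1‖ = (1, 0, 2, -2)/3.0000 = (0.3333, 0.0000, 0.6667, -0.6667).
r_{12} = q_1·a_2 = -2.6667.
u_2 = a_2 + 2.6667·q_1 = (-1.1111, -2.0000, 2.7778, 2.2222).
‖u_2‖ = 4.2295, so q_2 = (-0.2627, -0.4729, 0.6568, 0.5254).
r_{13} = q_1·a_3 = 5.0000; r_{23} = q_2·a_3 = -0.3941.
u_3 = a_3 − 5.0000·q_1 + 0.3941·q_2 = (-0.7702, -0.1863, -0.0745, -0.4596).
‖u_3‖ = 0.9191, so q_3 = (-0.8380, -0.2027, -0.0811, -0.5001).
Qᵀb = (3.6667, -0.2890, -0.4866).
Back-substitute: x_3 = -0.4866/0.9191 = -0.5294.
x_2 = (-0.2890 + 0.3941·(-0.5294))/4.2295 = -0.1176.
x_1 = (3.6667 + 2.6667·(-0.1176) − 5.0000·(-0.5294))/3.0000 = 2.0000.

x = (2.0000, -0.1176, -0.5294)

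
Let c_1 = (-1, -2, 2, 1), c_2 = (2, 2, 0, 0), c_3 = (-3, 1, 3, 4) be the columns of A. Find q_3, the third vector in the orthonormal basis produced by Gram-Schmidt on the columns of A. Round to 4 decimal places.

q_3 = (-0.5901, 0.5901, 0.0197, 0.5507)

c_1 = (-1, -2, 2, 1); ‖c_1‖ = 3.1623, so q_1 = (-0.3162, -0.6325, 0.6325, 0.3162).
q_1·c_2 = (-0.3162)·2 + (-0.6325)·2 + 0.6325·0 + 0.3162·0 = -1.8974.
u_2 = c_2 + 1.8974·q_1 = (1.4000, 0.8000, 1.2000, 0.6000).
‖u_2‖ = 2.0976, so q_2 = (0.6674, 0.3814, 0.5721, 0.2860).
q_1·c_3 = (-0.3162)·(-3) + (-0.6325)·1 + 0.6325·3 + 0.3162·4 = 3.4785; q_2·c_3 = 0.6674·(-3) + 0.3814·1 + 0.5721·3 + 0.2860·4 = 1.2395.
u_3 = c_3 − 3.4785·q_1 − 1.2395·q_2 = (-2.7273, 2.7273, 0.0909, 2.5455).
‖u_3‖ = 4.6221, so q_3 = (-0.5901, 0.5901, 0.0197, 0.5507).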